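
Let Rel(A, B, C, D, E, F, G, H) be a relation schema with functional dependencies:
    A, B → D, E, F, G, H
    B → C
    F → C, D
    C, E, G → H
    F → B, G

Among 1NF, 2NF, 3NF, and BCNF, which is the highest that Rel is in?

Candidate keys: {A, B}, {A, F}. Prime attributes: {A, B, F}.
B → C breaks BCNF: {B}⁺ = {B, C}, so {B} is not a superkey.
B → C has non-prime {C} on the right and a non-superkey on the left, so 3NF fails.
Since {B} ⊂ {A, B} and {B}⁺ ⊇ {C} with {C} non-prime, there is a partial dependency; 2NF fails.

1NF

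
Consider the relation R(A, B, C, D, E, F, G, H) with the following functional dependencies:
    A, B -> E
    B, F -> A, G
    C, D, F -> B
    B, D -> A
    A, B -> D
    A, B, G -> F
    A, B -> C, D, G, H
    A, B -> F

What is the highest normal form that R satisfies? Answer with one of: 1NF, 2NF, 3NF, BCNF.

Candidate keys: {A, B}, {B, D}, {B, F}, {C, D, F}. Prime attributes: {A, B, C, D, F}.
Each dependency's left side is a superkey — BCNF holds.

BCNF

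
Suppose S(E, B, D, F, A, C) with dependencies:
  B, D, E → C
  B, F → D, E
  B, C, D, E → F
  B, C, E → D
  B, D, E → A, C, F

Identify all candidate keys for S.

{B} never appears on the right of any FD, so every key must include it.
{B, F} is a candidate key since {B, F}⁺ = {A, B, C, D, E, F} covers every attribute.
{B, C, E} is a candidate key since {B, C, E}⁺ = {A, B, C, D, E, F} covers every attribute.
{B, D, E} is a candidate key since {B, D, E}⁺ = {A, B, C, D, E, F} covers every attribute.
No proper subset of any of these is a key, and no other minimal superkey exists.

{B, C, E}, {B, D, E}, {B, F}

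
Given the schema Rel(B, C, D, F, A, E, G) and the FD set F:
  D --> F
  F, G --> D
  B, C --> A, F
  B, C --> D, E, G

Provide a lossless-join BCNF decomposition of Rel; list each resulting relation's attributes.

{A, B, C, D, E, G}; {D, F}

Candidate key of the original relation: {B, C}.
Within {A, B, C, D, E, F, G}: {D}⁺ ∩ {A, B, C, D, E, F, G} = {D, F}, not the whole set, so D --> F violates BCNF; decompose into {D, F} and {A, B, C, D, E, G}.
{D, F}: every determinant is a superkey — BCNF.
{A, B, C, D, E, G}: every determinant is a superkey — BCNF.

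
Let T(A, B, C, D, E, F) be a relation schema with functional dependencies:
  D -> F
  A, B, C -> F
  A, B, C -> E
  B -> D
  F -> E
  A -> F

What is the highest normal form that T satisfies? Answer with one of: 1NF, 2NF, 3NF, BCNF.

1NF

Candidate key: {A, B, C}. Prime attributes: {A, B, C}.
For D -> F we have {D}⁺ = {D, E, F}; {D} is not a superkey, so BCNF fails.
D -> F determines the non-prime attribute {F} from a non-superkey — 3NF is violated.
The proper key subset {A} of {A, B, C} determines non-prime {E, F}, so the relation is not even in 2NF.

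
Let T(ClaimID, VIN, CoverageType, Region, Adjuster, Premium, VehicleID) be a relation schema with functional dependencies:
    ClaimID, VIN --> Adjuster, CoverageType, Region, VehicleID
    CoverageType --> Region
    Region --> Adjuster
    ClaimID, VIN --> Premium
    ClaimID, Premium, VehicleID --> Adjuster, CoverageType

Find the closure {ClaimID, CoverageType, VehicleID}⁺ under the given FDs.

Start with {ClaimID, CoverageType, VehicleID}.
CoverageType --> Region applies; add {Region} → now {ClaimID, CoverageType, Region, VehicleID}.
Region --> Adjuster applies; add {Adjuster} → now {Adjuster, ClaimID, CoverageType, Region, VehicleID}.
No further FD applies.

{Adjuster, ClaimID, CoverageType, Region, VehicleID}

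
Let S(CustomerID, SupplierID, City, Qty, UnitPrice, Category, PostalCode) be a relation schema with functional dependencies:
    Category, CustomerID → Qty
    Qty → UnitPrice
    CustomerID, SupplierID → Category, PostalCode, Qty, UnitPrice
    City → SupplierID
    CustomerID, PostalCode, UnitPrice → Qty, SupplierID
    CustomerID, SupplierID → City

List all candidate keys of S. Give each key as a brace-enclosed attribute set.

{Category, CustomerID, PostalCode}, {City, CustomerID}, {CustomerID, PostalCode, Qty}, {CustomerID, PostalCode, UnitPrice}, {CustomerID, SupplierID}

No FD produces {CustomerID}, so it must be in every candidate key.
{City, CustomerID}⁺ = {Category, City, CustomerID, PostalCode, Qty, SupplierID, UnitPrice} — all of the relation — so {City, CustomerID} is a candidate key.
{CustomerID, SupplierID}⁺ = {Category, City, CustomerID, PostalCode, Qty, SupplierID, UnitPrice} — all of the relation — so {CustomerID, SupplierID} is a candidate key.
{Category, CustomerID, PostalCode}⁺ = {Category, City, CustomerID, PostalCode, Qty, SupplierID, UnitPrice} — all of the relation — so {Category, CustomerID, PostalCode} is a candidate key.
{CustomerID, PostalCode, Qty}⁺ = {Category, City, CustomerID, PostalCode, Qty, SupplierID, UnitPrice} — all of the relation — so {CustomerID, PostalCode, Qty} is a candidate key.
{CustomerID, PostalCode, UnitPrice}⁺ = {Category, City, CustomerID, PostalCode, Qty, SupplierID, UnitPrice} — all of the relation — so {CustomerID, PostalCode, UnitPrice} is a candidate key.
Any other superkey properly contains one of these, so there are no further candidate keys.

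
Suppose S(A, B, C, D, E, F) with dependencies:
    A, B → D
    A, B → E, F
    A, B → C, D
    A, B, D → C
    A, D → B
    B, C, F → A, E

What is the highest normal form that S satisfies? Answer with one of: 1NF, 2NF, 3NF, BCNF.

Candidate keys: {A, B}, {A, D}, {B, C, F}. Prime attributes: {A, B, C, D, F}.
Each dependency's left side is a superkey — BCNF holds.

BCNF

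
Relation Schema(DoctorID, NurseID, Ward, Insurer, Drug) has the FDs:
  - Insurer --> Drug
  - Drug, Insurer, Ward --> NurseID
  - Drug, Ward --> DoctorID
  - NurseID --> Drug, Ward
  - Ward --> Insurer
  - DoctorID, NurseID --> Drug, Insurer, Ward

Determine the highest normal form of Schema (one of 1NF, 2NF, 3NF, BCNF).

Candidate keys: {NurseID}, {Ward}. Prime attributes: {NurseID, Ward}.
Insurer --> Drug: {Insurer}⁺ = {Drug, Insurer}, which is not all of the attributes, so the left side is not a superkey — BCNF is violated.
Insurer --> Drug determines the non-prime attribute {Drug} from a non-superkey — 3NF is violated.
With only single-attribute keys there can be no partial dependency, so 2NF holds.

2NF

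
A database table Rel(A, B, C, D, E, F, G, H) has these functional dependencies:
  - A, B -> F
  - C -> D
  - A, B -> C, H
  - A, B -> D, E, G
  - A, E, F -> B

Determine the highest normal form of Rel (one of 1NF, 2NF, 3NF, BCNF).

Candidate keys: {A, B}, {A, E, F}. Prime attributes: {A, B, E, F}.
For C -> D we have {C}⁺ = {C, D}; {C} is not a superkey, so BCNF fails.
C -> D determines the non-prime attribute {D} from a non-superkey — 3NF is violated.
No proper subset of a key has a non-prime attribute in its closure, so there is no partial dependency; 2NF holds.

2NF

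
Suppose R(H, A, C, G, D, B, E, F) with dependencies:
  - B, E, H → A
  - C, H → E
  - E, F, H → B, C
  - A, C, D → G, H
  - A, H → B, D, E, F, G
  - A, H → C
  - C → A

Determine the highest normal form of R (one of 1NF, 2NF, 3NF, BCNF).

Candidate keys: {A, H}, {B, E, H}, {C, D}, {C, H}, {E, F, H}. Prime attributes: {A, B, C, D, E, F, H}.
C → A breaks BCNF: {C}⁺ = {A, C}, so {C} is not a superkey.
But every attribute on its right side ({A}) is prime, and the same holds for every other non-superkey FD, so 3NF still holds.

3NF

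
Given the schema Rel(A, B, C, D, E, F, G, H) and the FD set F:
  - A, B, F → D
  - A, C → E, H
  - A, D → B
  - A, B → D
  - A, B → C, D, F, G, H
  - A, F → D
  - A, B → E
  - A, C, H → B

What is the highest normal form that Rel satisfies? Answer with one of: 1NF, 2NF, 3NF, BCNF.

Candidate keys: {A, B}, {A, C}, {A, D}, {A, F}. Prime attributes: {A, B, C, D, F}.
Every FD has a superkey on the left, so the relation is in BCNF.

BCNF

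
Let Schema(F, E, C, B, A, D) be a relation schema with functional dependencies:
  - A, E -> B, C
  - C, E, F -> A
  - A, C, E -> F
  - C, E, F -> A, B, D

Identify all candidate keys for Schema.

{A, E}, {C, E, F}

No FD produces {E}, so it must be in every candidate key.
{A, E}⁺ = {A, B, C, D, E, F}, which is every attribute, so {A, E} is a candidate key.
{C, E, F}⁺ = {A, B, C, D, E, F}, which is every attribute, so {C, E, F} is a candidate key.
No proper subset of any of these is a key, and no other minimal superkey exists.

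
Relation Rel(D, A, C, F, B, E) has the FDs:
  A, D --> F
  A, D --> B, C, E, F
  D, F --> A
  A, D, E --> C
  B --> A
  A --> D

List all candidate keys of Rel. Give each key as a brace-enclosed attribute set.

Closure of {A} is {A, B, C, D, E, F}, the whole schema; {A} is a candidate key.
Closure of {B} is {A, B, C, D, E, F}, the whole schema; {B} is a candidate key.
Closure of {D, F} is {A, B, C, D, E, F}, the whole schema; {D, F} is a candidate key.
These are minimal and exhaustive — every other superkey contains one of them.

{A}, {B}, {D, F}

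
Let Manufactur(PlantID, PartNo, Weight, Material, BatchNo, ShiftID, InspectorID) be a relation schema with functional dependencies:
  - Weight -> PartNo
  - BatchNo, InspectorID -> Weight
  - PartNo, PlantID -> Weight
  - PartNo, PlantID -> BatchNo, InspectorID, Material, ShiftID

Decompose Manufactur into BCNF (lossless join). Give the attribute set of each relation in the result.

{BatchNo, InspectorID, Material, PlantID, ShiftID}; {BatchNo, InspectorID, Weight}; {PartNo, Weight}

Candidate keys of the original relation: {BatchNo, InspectorID, PlantID}, {PartNo, PlantID}, {PlantID, Weight}.
In {BatchNo, InspectorID, Material, PartNo, PlantID, ShiftID, Weight}, {Weight} is not a superkey ({Weight}⁺ restricted to this set is {PartNo, Weight}), so split on Weight -> PartNo into {PartNo, Weight} and {BatchNo, InspectorID, Material, PlantID, ShiftID, Weight}.
{PartNo, Weight} has no BCNF violation.
In {BatchNo, InspectorID, Material, PlantID, ShiftID, Weight}, {BatchNo, InspectorID} is not a superkey ({BatchNo, InspectorID}⁺ restricted to this set is {BatchNo, InspectorID, Weight}), so split on BatchNo, InspectorID -> Weight into {BatchNo, InspectorID, Weight} and {BatchNo, InspectorID, Material, PlantID, ShiftID}.
{BatchNo, InspectorID, Weight} has no BCNF violation.
{BatchNo, InspectorID, Material, PlantID, ShiftID} has no BCNF violation.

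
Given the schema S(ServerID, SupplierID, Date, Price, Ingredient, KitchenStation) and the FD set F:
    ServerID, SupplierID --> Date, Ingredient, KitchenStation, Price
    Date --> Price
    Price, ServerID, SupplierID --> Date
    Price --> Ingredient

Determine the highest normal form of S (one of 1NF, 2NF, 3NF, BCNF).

2NF

Candidate key: {ServerID, SupplierID}. Prime attributes: {ServerID, SupplierID}.
Date --> Price breaks BCNF: {Date}⁺ = {Date, Ingredient, Price}, so {Date} is not a superkey.
Date --> Price determines the non-prime attribute {Price} from a non-superkey — 3NF is violated.
Checking every proper subset of each key, none determines a non-prime attribute — 2NF is satisfied.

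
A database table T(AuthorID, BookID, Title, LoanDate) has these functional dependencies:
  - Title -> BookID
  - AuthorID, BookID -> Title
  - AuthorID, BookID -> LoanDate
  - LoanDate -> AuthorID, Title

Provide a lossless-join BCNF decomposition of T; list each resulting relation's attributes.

Candidate keys of the original relation: {AuthorID, BookID}, {AuthorID, Title}, {LoanDate}.
Within {AuthorID, BookID, LoanDate, Title}: {Title}⁺ ∩ {AuthorID, BookID, LoanDate, Title} = {BookID, Title}, not the whole set, so Title -> BookID violates BCNF; decompose into {BookID, Title} and {AuthorID, LoanDate, Title}.
{BookID, Title} is in BCNF.
{AuthorID, LoanDate, Title} is in BCNF.

{AuthorID, LoanDate, Title}; {BookID, Title}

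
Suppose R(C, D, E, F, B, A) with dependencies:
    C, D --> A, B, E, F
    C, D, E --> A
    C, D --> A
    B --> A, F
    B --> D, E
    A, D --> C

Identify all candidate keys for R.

{B}⁺ = {A, B, C, D, E, F}, which is every attribute, so {B} is a candidate key.
{A, D}⁺ = {A, B, C, D, E, F}, which is every attribute, so {A, D} is a candidate key.
{C, D}⁺ = {A, B, C, D, E, F}, which is every attribute, so {C, D} is a candidate key.
These are minimal and exhaustive — every other superkey contains one of them.

{A, D}, {B}, {C, D}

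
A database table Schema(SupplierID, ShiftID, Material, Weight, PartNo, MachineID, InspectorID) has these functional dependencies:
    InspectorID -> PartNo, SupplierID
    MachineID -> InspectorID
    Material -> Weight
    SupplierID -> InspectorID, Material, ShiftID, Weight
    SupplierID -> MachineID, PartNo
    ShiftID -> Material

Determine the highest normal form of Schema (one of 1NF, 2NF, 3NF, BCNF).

2NF

Candidate keys: {InspectorID}, {MachineID}, {SupplierID}. Prime attributes: {InspectorID, MachineID, SupplierID}.
Material -> Weight breaks BCNF: {Material}⁺ = {Material, Weight}, so {Material} is not a superkey.
Material -> Weight has non-prime {Weight} on the right and a non-superkey on the left, so 3NF fails.
All keys have size 1, which rules out partial dependencies — 2NF is satisfied.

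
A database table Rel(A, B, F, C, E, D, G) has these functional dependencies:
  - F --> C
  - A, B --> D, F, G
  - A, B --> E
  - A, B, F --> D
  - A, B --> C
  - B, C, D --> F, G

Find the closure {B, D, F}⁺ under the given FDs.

Start with {B, D, F}.
F --> C applies; add {C} → now {B, C, D, F}.
B, C, D --> F, G applies; add {G} → now {B, C, D, F, G}.
No further FD applies.

{B, C, D, F, G}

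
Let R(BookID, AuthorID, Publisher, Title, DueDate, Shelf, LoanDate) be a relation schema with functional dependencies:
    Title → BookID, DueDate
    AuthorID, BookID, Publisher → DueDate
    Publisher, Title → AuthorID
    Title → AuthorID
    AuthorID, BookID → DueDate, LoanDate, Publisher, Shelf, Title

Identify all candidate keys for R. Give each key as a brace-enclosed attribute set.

{Title}⁺ = {AuthorID, BookID, DueDate, LoanDate, Publisher, Shelf, Title} — all of the relation — so {Title} is a candidate key.
{AuthorID, BookID}⁺ = {AuthorID, BookID, DueDate, LoanDate, Publisher, Shelf, Title} — all of the relation — so {AuthorID, BookID} is a candidate key.
Any other superkey properly contains one of these, so there are no further candidate keys.

{AuthorID, BookID}, {Title}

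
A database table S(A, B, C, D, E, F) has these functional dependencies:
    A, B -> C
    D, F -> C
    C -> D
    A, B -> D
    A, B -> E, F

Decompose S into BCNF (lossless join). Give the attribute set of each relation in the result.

{A, B, D, E, F}; {C, D}; {C, F}

Candidate key of the original relation: {A, B}.
In {A, B, C, D, E, F}, {D, F} is not a superkey ({D, F}⁺ restricted to this set is {C, D, F}), so split on D, F -> C into {C, D, F} and {A, B, D, E, F}.
In {C, D, F}, {C} is not a superkey ({C}⁺ restricted to this set is {C, D}), so split on C -> D into {C, D} and {C, F}.
{C, D} has no BCNF violation.
{C, F} has no BCNF violation.
{A, B, D, E, F} has no BCNF violation.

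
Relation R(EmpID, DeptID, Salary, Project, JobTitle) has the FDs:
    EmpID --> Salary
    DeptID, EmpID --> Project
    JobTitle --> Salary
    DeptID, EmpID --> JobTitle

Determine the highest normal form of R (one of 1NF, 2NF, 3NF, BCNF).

Candidate key: {DeptID, EmpID}. Prime attributes: {DeptID, EmpID}.
For EmpID --> Salary we have {EmpID}⁺ = {EmpID, Salary}; {EmpID} is not a superkey, so BCNF fails.
Because {Salary} is non-prime and the left side of EmpID --> Salary is not a superkey, the relation is not in 3NF.
The proper key subset {EmpID} of {DeptID, EmpID} determines non-prime {Salary}, so the relation is not even in 2NF.

1NF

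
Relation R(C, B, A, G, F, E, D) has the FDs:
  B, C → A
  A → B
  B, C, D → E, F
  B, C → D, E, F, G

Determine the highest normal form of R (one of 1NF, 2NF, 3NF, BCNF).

3NF

Candidate keys: {A, C}, {B, C}. Prime attributes: {A, B, C}.
A → B breaks BCNF: {A}⁺ = {A, B}, so {A} is not a superkey.
Its right-hand attributes {B} are all prime, as are those of every other non-superkey FD — the relation is in 3NF.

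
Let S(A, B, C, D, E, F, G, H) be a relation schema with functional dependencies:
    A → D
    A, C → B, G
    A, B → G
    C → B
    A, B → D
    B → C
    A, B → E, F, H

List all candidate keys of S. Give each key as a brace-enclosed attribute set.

Attributes never on any right-hand side: {A} — every candidate key must contain it.
{A, B}⁺ = {A, B, C, D, E, F, G, H} — all of the relation — so {A, B} is a candidate key.
{A, C}⁺ = {A, B, C, D, E, F, G, H} — all of the relation — so {A, C} is a candidate key.
No proper subset of any of these is a key, and no other minimal superkey exists.

{A, B}, {A, C}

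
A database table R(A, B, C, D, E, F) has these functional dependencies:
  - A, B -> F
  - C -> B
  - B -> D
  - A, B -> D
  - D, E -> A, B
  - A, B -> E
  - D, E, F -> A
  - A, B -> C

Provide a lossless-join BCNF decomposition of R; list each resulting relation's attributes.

Candidate keys of the original relation: {A, B}, {A, C}, {B, E}, {C, E}, {D, E}.
In {A, B, C, D, E, F}, {C} is not a superkey ({C}⁺ restricted to this set is {B, C, D}), so split on C -> B, D into {B, C, D} and {A, C, E, F}.
In {B, C, D}, {B} is not a superkey ({B}⁺ restricted to this set is {B, D}), so split on B -> D into {B, D} and {B, C}.
{B, D}: every determinant is a superkey — BCNF.
{B, C}: every determinant is a superkey — BCNF.
{A, C, E, F}: every determinant is a superkey — BCNF.

{A, C, E, F}; {B, C}; {B, D}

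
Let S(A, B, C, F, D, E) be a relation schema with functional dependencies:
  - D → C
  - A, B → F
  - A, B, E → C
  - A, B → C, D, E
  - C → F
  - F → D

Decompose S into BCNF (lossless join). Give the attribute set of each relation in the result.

{A, B, D, E}; {C, D, F}

Candidate key of the original relation: {A, B}.
In {A, B, C, D, E, F}, {D} is not a superkey ({D}⁺ restricted to this set is {C, D, F}), so split on D → C, F into {C, D, F} and {A, B, D, E}.
{C, D, F} has no BCNF violation.
{A, B, D, E} has no BCNF violation.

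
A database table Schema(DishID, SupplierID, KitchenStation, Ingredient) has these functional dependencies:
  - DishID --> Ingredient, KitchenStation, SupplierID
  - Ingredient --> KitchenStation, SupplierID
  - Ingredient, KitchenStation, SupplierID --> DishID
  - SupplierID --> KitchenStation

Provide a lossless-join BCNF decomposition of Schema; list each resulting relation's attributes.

{DishID, Ingredient, SupplierID}; {KitchenStation, SupplierID}

Candidate keys of the original relation: {DishID}, {Ingredient}.
In {DishID, Ingredient, KitchenStation, SupplierID}, {SupplierID} is not a superkey ({SupplierID}⁺ restricted to this set is {KitchenStation, SupplierID}), so split on SupplierID --> KitchenStation into {KitchenStation, SupplierID} and {DishID, Ingredient, SupplierID}.
{KitchenStation, SupplierID} is in BCNF.
{DishID, Ingredient, SupplierID} is in BCNF.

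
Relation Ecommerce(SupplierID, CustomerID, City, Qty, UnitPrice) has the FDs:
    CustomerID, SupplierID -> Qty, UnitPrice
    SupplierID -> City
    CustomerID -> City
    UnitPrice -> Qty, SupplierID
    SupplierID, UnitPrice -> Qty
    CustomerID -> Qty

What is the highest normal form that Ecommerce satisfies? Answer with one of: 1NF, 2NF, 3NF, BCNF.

1NF

Candidate keys: {CustomerID, SupplierID}, {CustomerID, UnitPrice}. Prime attributes: {CustomerID, SupplierID, UnitPrice}.
SupplierID -> City breaks BCNF: {SupplierID}⁺ = {City, SupplierID}, so {SupplierID} is not a superkey.
SupplierID -> City has non-prime {City} on the right and a non-superkey on the left, so 3NF fails.
Since {CustomerID} ⊂ {CustomerID, SupplierID} and {CustomerID}⁺ ⊇ {City, Qty} with {City, Qty} non-prime, there is a partial dependency; 2NF fails.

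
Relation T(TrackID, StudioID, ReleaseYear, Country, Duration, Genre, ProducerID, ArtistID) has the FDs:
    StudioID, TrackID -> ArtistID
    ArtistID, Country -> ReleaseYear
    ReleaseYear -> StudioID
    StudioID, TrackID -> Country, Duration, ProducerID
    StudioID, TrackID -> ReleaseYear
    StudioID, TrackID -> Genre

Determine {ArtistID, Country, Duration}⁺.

Start with {ArtistID, Country, Duration}.
ArtistID, Country -> ReleaseYear applies; add {ReleaseYear} → now {ArtistID, Country, Duration, ReleaseYear}.
ReleaseYear -> StudioID applies; add {StudioID} → now {ArtistID, Country, Duration, ReleaseYear, StudioID}.
No further FD applies.

{ArtistID, Country, Duration, ReleaseYear, StudioID}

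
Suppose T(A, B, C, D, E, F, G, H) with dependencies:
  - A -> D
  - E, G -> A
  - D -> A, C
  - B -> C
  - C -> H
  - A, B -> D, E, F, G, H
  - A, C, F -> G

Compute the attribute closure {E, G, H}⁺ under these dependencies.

{A, C, D, E, G, H}

Start with {E, G, H}.
E, G -> A applies; add {A} → now {A, E, G, H}.
A -> D applies; add {D} → now {A, D, E, G, H}.
D -> A, C applies; add {C} → now {A, C, D, E, G, H}.
No further FD applies.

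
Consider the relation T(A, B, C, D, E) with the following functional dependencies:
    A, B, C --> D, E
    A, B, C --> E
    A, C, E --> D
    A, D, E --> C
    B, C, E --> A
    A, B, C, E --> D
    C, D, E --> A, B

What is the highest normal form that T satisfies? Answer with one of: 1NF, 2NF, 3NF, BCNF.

BCNF

Candidate keys: {A, B, C}, {A, C, E}, {A, D, E}, {B, C, E}, {C, D, E}. Prime attributes: {A, B, C, D, E}.
The left-hand side of every FD is a superkey, so BCNF is satisfied.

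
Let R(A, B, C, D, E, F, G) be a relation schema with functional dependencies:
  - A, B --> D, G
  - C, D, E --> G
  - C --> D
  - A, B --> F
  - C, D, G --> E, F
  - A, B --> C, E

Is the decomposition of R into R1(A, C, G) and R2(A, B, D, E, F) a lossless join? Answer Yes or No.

No

The shared attributes are {A} and {A}⁺ = {A}.
Neither R1 nor R2 is contained in that closure, so the decomposition is lossy.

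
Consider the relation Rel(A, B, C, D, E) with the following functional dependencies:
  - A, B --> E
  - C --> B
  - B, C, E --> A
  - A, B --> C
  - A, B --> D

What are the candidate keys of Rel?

{A, B}, {A, C}, {C, E}

{A, B} is a candidate key since {A, B}⁺ = {A, B, C, D, E} covers every attribute.
{A, C} is a candidate key since {A, C}⁺ = {A, B, C, D, E} covers every attribute.
{C, E} is a candidate key since {C, E}⁺ = {A, B, C, D, E} covers every attribute.
Any other superkey properly contains one of these, so there are no further candidate keys.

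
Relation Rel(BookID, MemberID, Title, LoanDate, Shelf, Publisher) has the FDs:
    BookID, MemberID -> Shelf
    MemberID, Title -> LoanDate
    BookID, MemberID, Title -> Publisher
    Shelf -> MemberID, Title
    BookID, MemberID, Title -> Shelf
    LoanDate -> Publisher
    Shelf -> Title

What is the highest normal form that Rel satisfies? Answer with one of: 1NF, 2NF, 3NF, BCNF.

1NF

Candidate keys: {BookID, MemberID}, {BookID, Shelf}. Prime attributes: {BookID, MemberID, Shelf}.
MemberID, Title -> LoanDate breaks BCNF: {MemberID, Title}⁺ = {LoanDate, MemberID, Publisher, Title}, so {MemberID, Title} is not a superkey.
MemberID, Title -> LoanDate has non-prime {LoanDate} on the right and a non-superkey on the left, so 3NF fails.
Since {Shelf} ⊂ {BookID, Shelf} and {Shelf}⁺ ⊇ {LoanDate, Publisher, Title} with {LoanDate, Publisher, Title} non-prime, there is a partial dependency; 2NF fails.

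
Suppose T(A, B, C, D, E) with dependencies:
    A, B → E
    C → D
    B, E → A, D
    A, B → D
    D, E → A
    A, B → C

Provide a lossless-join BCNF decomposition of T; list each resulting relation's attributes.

{A, C, E}; {B, C, E}; {C, D}

Candidate keys of the original relation: {A, B}, {B, E}.
{A, B, C, D, E}: {C} determines {C, D} here but is not a superkey — split on C → D, giving {C, D} and {A, B, C, E}.
{C, D}: every determinant is a superkey — BCNF.
{A, B, C, E}: {C, E} determines {A, C, E} here but is not a superkey — split on C, E → A, giving {A, C, E} and {B, C, E}.
{A, C, E}: every determinant is a superkey — BCNF.
{B, C, E}: every determinant is a superkey — BCNF.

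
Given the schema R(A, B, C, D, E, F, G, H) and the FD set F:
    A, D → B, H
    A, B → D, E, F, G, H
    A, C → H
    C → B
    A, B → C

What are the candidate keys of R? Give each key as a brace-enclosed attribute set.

{A, B}, {A, C}, {A, D}

No FD produces {A}, so it must be in every candidate key.
{A, B}⁺ = {A, B, C, D, E, F, G, H} — all of the relation — so {A, B} is a candidate key.
{A, C}⁺ = {A, B, C, D, E, F, G, H} — all of the relation — so {A, C} is a candidate key.
{A, D}⁺ = {A, B, C, D, E, F, G, H} — all of the relation — so {A, D} is a candidate key.
These are minimal and exhaustive — every other superkey contains one of them.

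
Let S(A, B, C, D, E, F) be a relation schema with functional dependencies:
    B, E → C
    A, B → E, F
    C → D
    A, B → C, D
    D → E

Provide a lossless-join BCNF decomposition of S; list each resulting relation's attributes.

Candidate key of the original relation: {A, B}.
{A, B, C, D, E, F}: {B, E} determines {B, C, D, E} here but is not a superkey — split on B, E → C, D, giving {B, C, D, E} and {A, B, E, F}.
{B, C, D, E}: {C} determines {C, D, E} here but is not a superkey — split on C → D, E, giving {C, D, E} and {B, C}.
{C, D, E}: {D} determines {D, E} here but is not a superkey — split on D → E, giving {D, E} and {C, D}.
{D, E} has no BCNF violation.
{C, D} has no BCNF violation.
{B, C} has no BCNF violation.
{A, B, E, F} has no BCNF violation.

{A, B, E, F}; {B, C}; {C, D}; {D, E}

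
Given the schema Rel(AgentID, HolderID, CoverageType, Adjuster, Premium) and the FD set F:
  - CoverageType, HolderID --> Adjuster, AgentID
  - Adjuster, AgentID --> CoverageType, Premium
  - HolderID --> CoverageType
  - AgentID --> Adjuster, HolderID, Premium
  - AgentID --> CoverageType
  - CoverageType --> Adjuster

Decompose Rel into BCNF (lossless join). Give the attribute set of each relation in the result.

{Adjuster, CoverageType}; {AgentID, CoverageType, HolderID, Premium}

Candidate keys of the original relation: {AgentID}, {HolderID}.
Within {Adjuster, AgentID, CoverageType, HolderID, Premium}: {CoverageType}⁺ ∩ {Adjuster, AgentID, CoverageType, HolderID, Premium} = {Adjuster, CoverageType}, not the whole set, so CoverageType --> Adjuster violates BCNF; decompose into {Adjuster, CoverageType} and {AgentID, CoverageType, HolderID, Premium}.
{Adjuster, CoverageType} is in BCNF.
{AgentID, CoverageType, HolderID, Premium} is in BCNF.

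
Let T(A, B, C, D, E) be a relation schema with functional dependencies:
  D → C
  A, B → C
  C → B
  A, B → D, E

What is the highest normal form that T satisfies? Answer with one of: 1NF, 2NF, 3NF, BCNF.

Candidate keys: {A, B}, {A, C}, {A, D}. Prime attributes: {A, B, C, D}.
D → C: {D}⁺ = {B, C, D}, which is not all of the attributes, so the left side is not a superkey — BCNF is violated.
Its right-hand attributes {C} are all prime, as are those of every other non-superkey FD — the relation is in 3NF.

3NF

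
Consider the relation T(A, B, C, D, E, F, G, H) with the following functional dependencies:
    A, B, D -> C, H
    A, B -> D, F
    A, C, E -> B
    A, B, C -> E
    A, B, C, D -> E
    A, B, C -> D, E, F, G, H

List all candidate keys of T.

{A, B}, {A, C, E}

No FD produces {A}, so it must be in every candidate key.
Closure of {A, B} is {A, B, C, D, E, F, G, H}, the whole schema; {A, B} is a candidate key.
Closure of {A, C, E} is {A, B, C, D, E, F, G, H}, the whole schema; {A, C, E} is a candidate key.
Any other superkey properly contains one of these, so there are no further candidate keys.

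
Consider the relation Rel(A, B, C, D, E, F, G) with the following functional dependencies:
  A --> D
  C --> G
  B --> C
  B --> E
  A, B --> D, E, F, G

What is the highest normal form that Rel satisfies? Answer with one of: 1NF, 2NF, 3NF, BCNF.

Candidate key: {A, B}. Prime attributes: {A, B}.
A --> D: {A}⁺ = {A, D}, which is not all of the attributes, so the left side is not a superkey — BCNF is violated.
A --> D determines the non-prime attribute {D} from a non-superkey — 3NF is violated.
Since {A} ⊂ {A, B} and {A}⁺ ⊇ {D} with {D} non-prime, there is a partial dependency; 2NF fails.

1NF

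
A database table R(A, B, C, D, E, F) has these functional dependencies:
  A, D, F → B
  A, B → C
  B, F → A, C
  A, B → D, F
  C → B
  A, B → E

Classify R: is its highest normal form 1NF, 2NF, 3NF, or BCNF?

Candidate keys: {A, B}, {A, C}, {A, D, F}, {B, F}, {C, F}. Prime attributes: {A, B, C, D, F}.
C → B: {C}⁺ = {B, C}, which is not all of the attributes, so the left side is not a superkey — BCNF is violated.
Its right-hand attributes {B} are all prime, as are those of every other non-superkey FD — the relation is in 3NF.

3NF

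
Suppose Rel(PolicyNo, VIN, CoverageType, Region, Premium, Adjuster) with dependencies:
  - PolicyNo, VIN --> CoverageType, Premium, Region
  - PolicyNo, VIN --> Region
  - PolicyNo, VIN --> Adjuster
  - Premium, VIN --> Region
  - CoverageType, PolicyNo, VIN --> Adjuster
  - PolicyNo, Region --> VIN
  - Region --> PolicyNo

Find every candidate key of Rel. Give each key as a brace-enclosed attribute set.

{PolicyNo, VIN}, {Premium, VIN}, {Region}

Closure of {Region} is {Adjuster, CoverageType, PolicyNo, Premium, Region, VIN}, the whole schema; {Region} is a candidate key.
Closure of {PolicyNo, VIN} is {Adjuster, CoverageType, PolicyNo, Premium, Region, VIN}, the whole schema; {PolicyNo, VIN} is a candidate key.
Closure of {Premium, VIN} is {Adjuster, CoverageType, PolicyNo, Premium, Region, VIN}, the whole schema; {Premium, VIN} is a candidate key.
Any other superkey properly contains one of these, so there are no further candidate keys.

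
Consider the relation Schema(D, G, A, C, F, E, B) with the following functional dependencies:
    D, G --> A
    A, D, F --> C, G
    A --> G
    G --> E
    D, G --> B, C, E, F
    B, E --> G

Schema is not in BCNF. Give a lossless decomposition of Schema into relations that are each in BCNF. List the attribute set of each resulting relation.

Candidate keys of the original relation: {A, D}, {B, D, E}, {D, G}.
In {A, B, C, D, E, F, G}, {A} is not a superkey ({A}⁺ restricted to this set is {A, E, G}), so split on A --> E, G into {A, E, G} and {A, B, C, D, F}.
In {A, E, G}, {G} is not a superkey ({G}⁺ restricted to this set is {E, G}), so split on G --> E into {E, G} and {A, G}.
{E, G} has no BCNF violation.
{A, G} has no BCNF violation.
{A, B, C, D, F} has no BCNF violation.

{A, B, C, D, F}; {A, G}; {E, G}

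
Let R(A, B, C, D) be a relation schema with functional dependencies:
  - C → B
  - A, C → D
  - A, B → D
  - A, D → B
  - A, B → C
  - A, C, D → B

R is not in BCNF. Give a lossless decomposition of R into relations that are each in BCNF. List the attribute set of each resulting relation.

Candidate keys of the original relation: {A, B}, {A, C}, {A, D}.
Within {A, B, C, D}: {C}⁺ ∩ {A, B, C, D} = {B, C}, not the whole set, so C → B violates BCNF; decompose into {B, C} and {A, C, D}.
{B, C} has no BCNF violation.
{A, C, D} has no BCNF violation.

{A, C, D}; {B, C}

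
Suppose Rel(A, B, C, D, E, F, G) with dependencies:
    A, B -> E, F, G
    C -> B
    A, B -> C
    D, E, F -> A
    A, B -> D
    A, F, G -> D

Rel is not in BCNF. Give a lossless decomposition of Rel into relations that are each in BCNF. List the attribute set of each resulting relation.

{A, D, E, F}; {B, C}; {C, D, E, F, G}

Candidate keys of the original relation: {A, B}, {A, C}, {B, D, E, F}, {C, D, E, F}.
Within {A, B, C, D, E, F, G}: {C}⁺ ∩ {A, B, C, D, E, F, G} = {B, C}, not the whole set, so C -> B violates BCNF; decompose into {B, C} and {A, C, D, E, F, G}.
{B, C} is in BCNF.
Within {A, C, D, E, F, G}: {D, E, F}⁺ ∩ {A, C, D, E, F, G} = {A, D, E, F}, not the whole set, so D, E, F -> A violates BCNF; decompose into {A, D, E, F} and {C, D, E, F, G}.
{A, D, E, F} is in BCNF.
{C, D, E, F, G} is in BCNF.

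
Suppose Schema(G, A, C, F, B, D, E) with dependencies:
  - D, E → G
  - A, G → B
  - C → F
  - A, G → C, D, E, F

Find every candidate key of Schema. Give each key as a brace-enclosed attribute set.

{A, D, E}, {A, G}

Attributes never on any right-hand side: {A} — every candidate key must contain it.
Closure of {A, G} is {A, B, C, D, E, F, G}, the whole schema; {A, G} is a candidate key.
Closure of {A, D, E} is {A, B, C, D, E, F, G}, the whole schema; {A, D, E} is a candidate key.
Any other superkey properly contains one of these, so there are no further candidate keys.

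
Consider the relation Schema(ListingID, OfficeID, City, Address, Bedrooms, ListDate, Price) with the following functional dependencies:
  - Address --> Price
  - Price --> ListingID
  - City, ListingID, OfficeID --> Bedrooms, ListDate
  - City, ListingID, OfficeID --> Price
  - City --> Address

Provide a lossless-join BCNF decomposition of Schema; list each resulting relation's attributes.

{Address, City}; {Address, Price}; {Bedrooms, City, ListDate, OfficeID}; {ListingID, Price}

Candidate key of the original relation: {City, OfficeID}.
In {Address, Bedrooms, City, ListDate, ListingID, OfficeID, Price}, {Address} is not a superkey ({Address}⁺ restricted to this set is {Address, ListingID, Price}), so split on Address --> ListingID, Price into {Address, ListingID, Price} and {Address, Bedrooms, City, ListDate, OfficeID}.
In {Address, ListingID, Price}, {Price} is not a superkey ({Price}⁺ restricted to this set is {ListingID, Price}), so split on Price --> ListingID into {ListingID, Price} and {Address, Price}.
{ListingID, Price}: every determinant is a superkey — BCNF.
{Address, Price}: every determinant is a superkey — BCNF.
In {Address, Bedrooms, City, ListDate, OfficeID}, {City} is not a superkey ({City}⁺ restricted to this set is {Address, City}), so split on City --> Address into {Address, City} and {Bedrooms, City, ListDate, OfficeID}.
{Address, City}: every determinant is a superkey — BCNF.
{Bedrooms, City, ListDate, OfficeID}: every determinant is a superkey — BCNF.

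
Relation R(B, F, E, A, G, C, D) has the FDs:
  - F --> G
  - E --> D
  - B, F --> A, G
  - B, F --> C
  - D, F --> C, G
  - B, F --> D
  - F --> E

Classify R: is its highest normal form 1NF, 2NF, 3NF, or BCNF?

1NF

Candidate key: {B, F}. Prime attributes: {B, F}.
F --> G: {F}⁺ = {C, D, E, F, G}, which is not all of the attributes, so the left side is not a superkey — BCNF is violated.
F --> G determines the non-prime attribute {G} from a non-superkey — 3NF is violated.
Since {F} ⊂ {B, F} and {F}⁺ ⊇ {C, D, E, G} with {C, D, E, G} non-prime, there is a partial dependency; 2NF fails.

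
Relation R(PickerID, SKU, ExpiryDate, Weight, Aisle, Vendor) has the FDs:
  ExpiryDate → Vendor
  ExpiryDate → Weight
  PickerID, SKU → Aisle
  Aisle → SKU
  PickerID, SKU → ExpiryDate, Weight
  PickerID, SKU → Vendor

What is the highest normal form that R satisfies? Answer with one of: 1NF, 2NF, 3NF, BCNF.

Candidate keys: {Aisle, PickerID}, {PickerID, SKU}. Prime attributes: {Aisle, PickerID, SKU}.
ExpiryDate → Vendor breaks BCNF: {ExpiryDate}⁺ = {ExpiryDate, Vendor, Weight}, so {ExpiryDate} is not a superkey.
ExpiryDate → Vendor determines the non-prime attribute {Vendor} from a non-superkey — 3NF is violated.
No proper subset of a key has a non-prime attribute in its closure, so there is no partial dependency; 2NF holds.

2NF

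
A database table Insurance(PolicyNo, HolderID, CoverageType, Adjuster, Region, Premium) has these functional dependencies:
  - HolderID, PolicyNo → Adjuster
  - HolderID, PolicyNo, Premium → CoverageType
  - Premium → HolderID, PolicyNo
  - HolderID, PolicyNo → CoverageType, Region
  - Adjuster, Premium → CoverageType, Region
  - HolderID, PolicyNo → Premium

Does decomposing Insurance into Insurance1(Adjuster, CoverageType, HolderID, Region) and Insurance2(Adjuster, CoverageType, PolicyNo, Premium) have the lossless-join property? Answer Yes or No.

Insurance1 ∩ Insurance2 = {Adjuster, CoverageType}; its closure under F is {Adjuster, CoverageType}.
The closure covers neither Insurance1 nor Insurance2 entirely; the join is not lossless.

No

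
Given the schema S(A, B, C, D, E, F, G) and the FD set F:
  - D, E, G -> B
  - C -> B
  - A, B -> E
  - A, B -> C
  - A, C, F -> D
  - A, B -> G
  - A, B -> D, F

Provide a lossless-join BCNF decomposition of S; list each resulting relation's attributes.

{A, C, D, E, F, G}; {B, D, E, G}

Candidate keys of the original relation: {A, B}, {A, C}, {A, D, E, G}.
In {A, B, C, D, E, F, G}, {D, E, G} is not a superkey ({D, E, G}⁺ restricted to this set is {B, D, E, G}), so split on D, E, G -> B into {B, D, E, G} and {A, C, D, E, F, G}.
{B, D, E, G} has no BCNF violation.
{A, C, D, E, F, G} has no BCNF violation.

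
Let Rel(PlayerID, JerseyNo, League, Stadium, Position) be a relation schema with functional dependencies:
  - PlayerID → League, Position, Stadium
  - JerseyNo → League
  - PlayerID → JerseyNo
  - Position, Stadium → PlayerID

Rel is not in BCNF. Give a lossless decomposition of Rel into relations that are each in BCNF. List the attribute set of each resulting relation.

{JerseyNo, League}; {JerseyNo, PlayerID, Position, Stadium}

Candidate keys of the original relation: {PlayerID}, {Position, Stadium}.
{JerseyNo, League, PlayerID, Position, Stadium}: {JerseyNo} determines {JerseyNo, League} here but is not a superkey — split on JerseyNo → League, giving {JerseyNo, League} and {JerseyNo, PlayerID, Position, Stadium}.
{JerseyNo, League} is in BCNF.
{JerseyNo, PlayerID, Position, Stadium} is in BCNF.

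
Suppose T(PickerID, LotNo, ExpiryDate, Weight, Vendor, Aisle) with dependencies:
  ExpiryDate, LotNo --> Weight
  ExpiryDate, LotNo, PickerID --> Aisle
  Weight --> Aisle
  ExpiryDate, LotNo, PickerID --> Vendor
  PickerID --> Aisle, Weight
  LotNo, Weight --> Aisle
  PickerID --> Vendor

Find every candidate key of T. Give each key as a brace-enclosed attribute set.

No FD produces {ExpiryDate, LotNo, PickerID}, so they must be in every candidate key.
{ExpiryDate, LotNo, PickerID}⁺ = {Aisle, ExpiryDate, LotNo, PickerID, Vendor, Weight}, which is every attribute, so {ExpiryDate, LotNo, PickerID} is a candidate key.
Every other attribute set either contains this one or has a smaller closure.

{ExpiryDate, LotNo, PickerID}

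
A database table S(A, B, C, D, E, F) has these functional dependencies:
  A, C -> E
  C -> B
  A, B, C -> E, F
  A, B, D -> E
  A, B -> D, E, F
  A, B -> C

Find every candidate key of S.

{A} never appears on the right of any FD, so every key must include it.
{A, B} is a candidate key since {A, B}⁺ = {A, B, C, D, E, F} covers every attribute.
{A, C} is a candidate key since {A, C}⁺ = {A, B, C, D, E, F} covers every attribute.
Any other superkey properly contains one of these, so there are no further candidate keys.

{A, B}, {A, C}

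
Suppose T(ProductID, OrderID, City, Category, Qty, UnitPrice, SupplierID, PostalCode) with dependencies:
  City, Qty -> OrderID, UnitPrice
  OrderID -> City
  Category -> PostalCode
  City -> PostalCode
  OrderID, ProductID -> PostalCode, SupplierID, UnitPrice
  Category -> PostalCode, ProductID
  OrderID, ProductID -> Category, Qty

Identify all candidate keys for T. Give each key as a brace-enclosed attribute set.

{Category, OrderID} is a candidate key since {Category, OrderID}⁺ = {Category, City, OrderID, PostalCode, ProductID, Qty, SupplierID, UnitPrice} covers every attribute.
{OrderID, ProductID} is a candidate key since {OrderID, ProductID}⁺ = {Category, City, OrderID, PostalCode, ProductID, Qty, SupplierID, UnitPrice} covers every attribute.
{Category, City, Qty} is a candidate key since {Category, City, Qty}⁺ = {Category, City, OrderID, PostalCode, ProductID, Qty, SupplierID, UnitPrice} covers every attribute.
{City, ProductID, Qty} is a candidate key since {City, ProductID, Qty}⁺ = {Category, City, OrderID, PostalCode, ProductID, Qty, SupplierID, UnitPrice} covers every attribute.
No proper subset of any of these is a key, and no other minimal superkey exists.

{Category, City, Qty}, {Category, OrderID}, {City, ProductID, Qty}, {OrderID, ProductID}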